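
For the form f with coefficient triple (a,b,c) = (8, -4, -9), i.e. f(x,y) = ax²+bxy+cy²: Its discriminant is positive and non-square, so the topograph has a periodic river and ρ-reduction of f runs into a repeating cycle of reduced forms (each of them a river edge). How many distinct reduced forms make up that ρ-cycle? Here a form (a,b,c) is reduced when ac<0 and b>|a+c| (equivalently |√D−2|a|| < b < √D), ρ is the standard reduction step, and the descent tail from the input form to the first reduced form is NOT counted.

D = 304, ⌊√D⌋ = 17
descent: ρ → (-9,4,8)  [lands on river]
river: ρ → (8,12,-5)
river: ρ → (-5,8,12)
river: ρ → (12,16,-1)
river: ρ → (-1,16,12)
river: ρ → (12,8,-5)
river: ρ → (-5,12,8)
river: ρ → (8,4,-9)
river: ρ → (-9,14,3)
river: ρ → (3,16,-4)
river: ρ → (-4,16,3)
river: ρ → (3,14,-9)
ρ-cycle length = 12 (tail of 1 descent step not counted)

12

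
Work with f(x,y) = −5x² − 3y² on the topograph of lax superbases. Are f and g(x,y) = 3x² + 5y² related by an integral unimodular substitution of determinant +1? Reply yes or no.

D₁ = -60, D₂ = -60
f is negative-definite; reduce −f:
−f: flip: (5,0,3)→(3,0,5)
−f: reduced (well bottom): (3,0,5) with a≤c, −a<b≤a
flip sign back: reduced form of f is (-3,0,-5)
g: reduced (well bottom): (3,0,5) with a≤c, −a<b≤a
reduced forms (-3, 0, -5) vs (3, 0, 5) ⇒ inequivalent

no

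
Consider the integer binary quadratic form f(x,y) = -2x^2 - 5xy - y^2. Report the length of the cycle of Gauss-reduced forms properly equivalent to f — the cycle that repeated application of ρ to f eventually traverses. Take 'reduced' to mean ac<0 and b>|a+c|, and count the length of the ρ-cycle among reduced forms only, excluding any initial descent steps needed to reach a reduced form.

D = 17, ⌊√D⌋ = 4
descent: ρ → (-1,3,2)  [lands on river]
river: ρ → (2,1,-2)
river: ρ → (-2,3,1)
river: ρ → (1,3,-2)
river: ρ → (-2,1,2)
river: ρ → (2,3,-1)
ρ-cycle length = 6 (tail of 1 descent step not counted)

6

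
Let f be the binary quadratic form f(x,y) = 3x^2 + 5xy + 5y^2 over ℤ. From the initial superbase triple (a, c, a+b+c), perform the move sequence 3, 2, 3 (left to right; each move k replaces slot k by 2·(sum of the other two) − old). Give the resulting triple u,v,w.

start (3,5,13) = (f(1,0),f(0,1),f(1,1))
replace slot 3: 2·(3+5) − 13 = 3 → (3,5,3)
replace slot 2: 2·(3+3) − 5 = 7 → (3,7,3)
replace slot 3: 2·(3+7) − 3 = 17 → (3,7,17)

3,7,17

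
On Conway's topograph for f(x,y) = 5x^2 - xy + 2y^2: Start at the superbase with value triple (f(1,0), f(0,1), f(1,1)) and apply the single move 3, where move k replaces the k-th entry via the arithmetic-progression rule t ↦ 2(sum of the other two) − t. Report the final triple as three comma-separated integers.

start (5,2,6) = (f(1,0),f(0,1),f(1,1))
replace slot 3: 2·(5+2) − 6 = 8 → (5,2,8)

5,2,8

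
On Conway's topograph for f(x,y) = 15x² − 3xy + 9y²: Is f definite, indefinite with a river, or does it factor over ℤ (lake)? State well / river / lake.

D = b²−4ac = (-3)² − 4·15·9 = -531
D < 0 ⇒ definite ⇒ every region one sign ⇒ single well

well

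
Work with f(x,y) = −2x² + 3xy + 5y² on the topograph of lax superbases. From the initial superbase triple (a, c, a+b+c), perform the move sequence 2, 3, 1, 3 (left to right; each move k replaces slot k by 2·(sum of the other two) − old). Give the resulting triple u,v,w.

start (-2,5,6) = (f(1,0),f(0,1),f(1,1))
replace slot 2: 2·((-2)+6) − 5 = 3 → (-2,3,6)
replace slot 3: 2·((-2)+3) − 6 = -4 → (-2,3,-4)
replace slot 1: 2·(3+(-4)) − (-2) = 0 → (0,3,-4)
replace slot 3: 2·(0+3) − (-4) = 10 → (0,3,10)

0,3,10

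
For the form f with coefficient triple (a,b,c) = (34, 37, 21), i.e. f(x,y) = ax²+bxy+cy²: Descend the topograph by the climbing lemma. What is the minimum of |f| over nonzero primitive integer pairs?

translate: b→-31 (≡37 mod 68), so (34,37,21)→(34,-31,18)
flip: (34,-31,18)→(18,31,34)
translate: b→-5 (≡31 mod 36), so (18,31,34)→(18,-5,21)
reduced (well bottom): (18,-5,21) with a≤c, −a<b≤a
well minimum = a = 18

18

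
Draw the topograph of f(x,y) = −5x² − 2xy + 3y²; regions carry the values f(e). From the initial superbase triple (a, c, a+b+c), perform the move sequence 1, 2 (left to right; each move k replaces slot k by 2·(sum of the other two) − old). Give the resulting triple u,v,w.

start (-5,3,-4) = (f(1,0),f(0,1),f(1,1))
replace slot 1: 2·(3+(-4)) − (-5) = 3 → (3,3,-4)
replace slot 2: 2·(3+(-4)) − 3 = -5 → (3,-5,-4)

3,-5,-4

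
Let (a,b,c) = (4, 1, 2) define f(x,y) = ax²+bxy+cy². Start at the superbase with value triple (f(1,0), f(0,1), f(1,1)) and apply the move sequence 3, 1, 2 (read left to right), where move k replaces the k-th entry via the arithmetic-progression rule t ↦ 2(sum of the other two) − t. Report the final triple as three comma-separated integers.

start (4,2,7) = (f(1,0),f(0,1),f(1,1))
replace slot 3: 2·(4+2) − 7 = 5 → (4,2,5)
replace slot 1: 2·(2+5) − 4 = 10 → (10,2,5)
replace slot 2: 2·(10+5) − 2 = 28 → (10,28,5)

10,28,5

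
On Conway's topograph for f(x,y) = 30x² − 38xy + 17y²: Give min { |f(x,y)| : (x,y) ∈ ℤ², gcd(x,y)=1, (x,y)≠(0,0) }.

translate: b→22 (≡-38 mod 60), so (30,-38,17)→(30,22,9)
flip: (30,22,9)→(9,-22,30)
translate: b→-4 (≡-22 mod 18), so (9,-22,30)→(9,-4,17)
reduced (well bottom): (9,-4,17) with a≤c, −a<b≤a
well minimum = a = 9

9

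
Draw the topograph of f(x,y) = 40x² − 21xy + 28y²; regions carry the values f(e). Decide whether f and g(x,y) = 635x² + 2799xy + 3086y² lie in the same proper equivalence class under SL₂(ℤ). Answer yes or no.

D₁ = -4039, D₂ = -4039
f: flip: (40,-21,28)→(28,21,40)
f: reduced (well bottom): (28,21,40) with a≤c, −a<b≤a
g: translate: b→259 (≡2799 mod 1270), so (635,2799,3086)→(635,259,28)
g: flip: (635,259,28)→(28,-259,635)
g: translate: b→21 (≡-259 mod 56), so (28,-259,635)→(28,21,40)
g: reduced (well bottom): (28,21,40) with a≤c, −a<b≤a
reduced forms (28, 21, 40) vs (28, 21, 40) ⇒ equivalent

yes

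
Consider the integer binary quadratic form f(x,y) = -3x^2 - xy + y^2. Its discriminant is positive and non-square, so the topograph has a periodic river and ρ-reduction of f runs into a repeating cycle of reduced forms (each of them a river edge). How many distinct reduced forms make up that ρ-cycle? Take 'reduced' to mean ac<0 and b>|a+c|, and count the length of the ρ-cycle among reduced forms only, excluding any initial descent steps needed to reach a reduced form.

D = 13, ⌊√D⌋ = 3
descent: ρ → (1,3,-1)  [lands on river]
river: ρ → (-1,3,1)
ρ-cycle length = 2 (tail of 1 descent step not counted)

2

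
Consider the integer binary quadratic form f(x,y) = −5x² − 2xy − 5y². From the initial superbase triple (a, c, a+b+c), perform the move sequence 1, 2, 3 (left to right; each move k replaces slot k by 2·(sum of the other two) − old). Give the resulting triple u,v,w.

start (-5,-5,-12) = (f(1,0),f(0,1),f(1,1))
replace slot 1: 2·((-5)+(-12)) − (-5) = -29 → (-29,-5,-12)
replace slot 2: 2·((-29)+(-12)) − (-5) = -77 → (-29,-77,-12)
replace slot 3: 2·((-29)+(-77)) − (-12) = -200 → (-29,-77,-200)

-29,-77,-200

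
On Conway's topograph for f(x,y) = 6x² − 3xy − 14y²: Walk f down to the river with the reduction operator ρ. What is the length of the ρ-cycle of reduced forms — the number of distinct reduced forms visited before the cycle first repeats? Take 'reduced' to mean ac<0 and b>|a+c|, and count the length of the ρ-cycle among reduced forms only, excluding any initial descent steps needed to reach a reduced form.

D = 345, ⌊√D⌋ = 18
descent: ρ → (-14,3,6)
descent: ρ → (6,9,-11)  [lands on river]
river: ρ → (-11,13,4)
river: ρ → (4,11,-14)
river: ρ → (-14,17,1)
river: ρ → (1,17,-14)
river: ρ → (-14,11,4)
river: ρ → (4,13,-11)
river: ρ → (-11,9,6)
river: ρ → (6,15,-5)
river: ρ → (-5,15,6)
ρ-cycle length = 10 (tail of 2 descent steps not counted)

10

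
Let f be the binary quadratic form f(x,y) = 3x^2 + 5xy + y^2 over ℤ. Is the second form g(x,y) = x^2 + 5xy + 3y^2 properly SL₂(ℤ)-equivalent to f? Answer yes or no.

D₁ = 13, D₂ = 13
river cycle of f (length 2): (1, 3, -1), (-1, 3, 1)
river cycle of g (length 2): (-1, 3, 1), (1, 3, -1)
cycles coincide ⇒ equivalent

yes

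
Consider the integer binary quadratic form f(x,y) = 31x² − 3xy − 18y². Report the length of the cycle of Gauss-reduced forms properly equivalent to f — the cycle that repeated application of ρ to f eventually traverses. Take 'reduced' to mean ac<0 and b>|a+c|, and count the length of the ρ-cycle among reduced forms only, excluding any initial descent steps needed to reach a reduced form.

D = 2241, ⌊√D⌋ = 47
descent: ρ → (-18,39,10)  [lands on river]
river: ρ → (10,41,-14)
river: ρ → (-14,43,7)
river: ρ → (7,41,-20)
river: ρ → (-20,39,9)
river: ρ → (9,33,-32)
river: ρ → (-32,31,10)
river: ρ → (10,29,-35)
river: ρ → (-35,41,4)
river: ρ → (4,47,-2)
river: ρ → (-2,45,27)
river: ρ → (27,9,-20)
river: ρ → (-20,31,16)
river: ρ → (16,33,-18)
ρ-cycle length = 14 (tail of 1 descent step not counted)

14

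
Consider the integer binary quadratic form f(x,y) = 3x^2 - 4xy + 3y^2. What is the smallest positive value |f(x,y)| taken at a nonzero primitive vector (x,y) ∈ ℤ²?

translate: b→2 (≡-4 mod 6), so (3,-4,3)→(3,2,2)
flip: (3,2,2)→(2,-2,3)
translate: b→2 (≡-2 mod 4), so (2,-2,3)→(2,2,3)
reduced (well bottom): (2,2,3) with a≤c, −a<b≤a
well minimum = a = 2

2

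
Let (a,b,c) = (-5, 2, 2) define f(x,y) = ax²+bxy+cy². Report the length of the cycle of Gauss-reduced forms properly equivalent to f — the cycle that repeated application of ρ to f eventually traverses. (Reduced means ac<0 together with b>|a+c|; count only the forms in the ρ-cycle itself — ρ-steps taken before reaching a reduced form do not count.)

D = 44, ⌊√D⌋ = 6
descent: ρ → (2,6,-1)  [lands on river]
river: ρ → (-1,6,2)
ρ-cycle length = 2 (tail of 1 descent step not counted)

2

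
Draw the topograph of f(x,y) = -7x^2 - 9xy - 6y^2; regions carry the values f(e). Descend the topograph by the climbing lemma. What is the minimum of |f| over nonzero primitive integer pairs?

translate: b→-5 (≡9 mod 14), so (7,9,6)→(7,-5,4)
flip: (7,-5,4)→(4,5,7)
translate: b→-3 (≡5 mod 8), so (4,5,7)→(4,-3,6)
reduced (well bottom): (4,-3,6) with a≤c, −a<b≤a
well minimum |f| = |-4| = 4 (negative-definite)

4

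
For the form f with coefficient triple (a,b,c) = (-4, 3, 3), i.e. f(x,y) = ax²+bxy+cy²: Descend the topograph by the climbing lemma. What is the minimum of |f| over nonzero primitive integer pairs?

river: ρ → (3,3,-4)
river: ρ → (-4,5,2)
river: ρ → (2,7,-1)
river: ρ → (-1,7,2)
river: ρ → (2,5,-4)
river: ρ → (-4,3,3)
closes: descent 0, river 6
min |a| on river = 1

1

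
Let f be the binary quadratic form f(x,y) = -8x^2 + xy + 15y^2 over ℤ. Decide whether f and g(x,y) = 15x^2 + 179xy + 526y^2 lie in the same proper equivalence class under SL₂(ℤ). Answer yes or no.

D₁ = 481, D₂ = 481
river cycle of f (length 26): (-8, 17, 6), (6, 19, -5), (-5, 21, 2), (2, 19, -15), (-15, 11, 6), (6, 13, -13), (-13, 13, 6), (6, 11, -15), (-15, 19, 2), (2, 21, -5), … (16 more)
river cycle of g (length 26): (-8, 17, 6), (6, 19, -5), (-5, 21, 2), (2, 19, -15), (-15, 11, 6), (6, 13, -13), (-13, 13, 6), (6, 11, -15), (-15, 19, 2), (2, 21, -5), … (16 more)
cycles coincide ⇒ equivalent

yes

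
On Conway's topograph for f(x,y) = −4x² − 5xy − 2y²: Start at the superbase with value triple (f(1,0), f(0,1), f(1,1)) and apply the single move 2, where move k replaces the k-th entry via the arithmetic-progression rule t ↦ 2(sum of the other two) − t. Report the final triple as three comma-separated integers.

start (-4,-2,-11) = (f(1,0),f(0,1),f(1,1))
replace slot 2: 2·((-4)+(-11)) − (-2) = -28 → (-4,-28,-11)

-4,-28,-11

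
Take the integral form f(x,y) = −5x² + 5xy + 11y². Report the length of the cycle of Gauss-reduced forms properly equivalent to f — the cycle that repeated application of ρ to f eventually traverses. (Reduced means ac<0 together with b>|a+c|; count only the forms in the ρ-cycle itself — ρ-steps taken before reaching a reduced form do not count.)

D = 245, ⌊√D⌋ = 15
descent: ρ → (11,-5,-5)
descent: ρ → (-5,15,1)  [lands on river]
river: ρ → (1,15,-5)
ρ-cycle length = 2 (tail of 2 descent steps not counted)

2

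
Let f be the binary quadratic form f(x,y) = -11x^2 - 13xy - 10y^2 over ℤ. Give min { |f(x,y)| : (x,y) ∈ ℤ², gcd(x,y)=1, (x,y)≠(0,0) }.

translate: b→-9 (≡13 mod 22), so (11,13,10)→(11,-9,8)
flip: (11,-9,8)→(8,9,11)
translate: b→-7 (≡9 mod 16), so (8,9,11)→(8,-7,10)
reduced (well bottom): (8,-7,10) with a≤c, −a<b≤a
well minimum |f| = |-8| = 8 (negative-definite)

8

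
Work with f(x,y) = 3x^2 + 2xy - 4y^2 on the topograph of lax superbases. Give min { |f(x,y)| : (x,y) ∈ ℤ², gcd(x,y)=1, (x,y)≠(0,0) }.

river: ρ → (-4,6,1)
river: ρ → (1,6,-4)
river: ρ → (-4,2,3)
river: ρ → (3,4,-3)
river: ρ → (-3,2,4)
river: ρ → (4,6,-1)
river: ρ → (-1,6,4)
river: ρ → (4,2,-3)
river: ρ → (-3,4,3)
river: ρ → (3,2,-4)
closes: descent 0, river 10
min |a| on river = 1

1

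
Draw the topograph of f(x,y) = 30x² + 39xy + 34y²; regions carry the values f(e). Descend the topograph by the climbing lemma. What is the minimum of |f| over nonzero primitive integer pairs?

translate: b→-21 (≡39 mod 60), so (30,39,34)→(30,-21,25)
flip: (30,-21,25)→(25,21,30)
reduced (well bottom): (25,21,30) with a≤c, −a<b≤a
well minimum = a = 25

25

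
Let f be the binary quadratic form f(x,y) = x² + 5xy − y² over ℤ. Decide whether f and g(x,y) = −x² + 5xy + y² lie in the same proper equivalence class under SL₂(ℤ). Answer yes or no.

D₁ = 29, D₂ = 29
river cycle of f (length 2): (-1, 5, 1), (1, 5, -1)
river cycle of g (length 2): (1, 5, -1), (-1, 5, 1)
cycles coincide ⇒ equivalent

yes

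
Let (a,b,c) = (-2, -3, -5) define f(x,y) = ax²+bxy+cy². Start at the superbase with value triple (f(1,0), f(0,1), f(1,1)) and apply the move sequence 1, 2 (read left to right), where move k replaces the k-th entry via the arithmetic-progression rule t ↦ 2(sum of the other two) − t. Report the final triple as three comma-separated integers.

start (-2,-5,-10) = (f(1,0),f(0,1),f(1,1))
replace slot 1: 2·((-5)+(-10)) − (-2) = -28 → (-28,-5,-10)
replace slot 2: 2·((-28)+(-10)) − (-5) = -71 → (-28,-71,-10)

-28,-71,-10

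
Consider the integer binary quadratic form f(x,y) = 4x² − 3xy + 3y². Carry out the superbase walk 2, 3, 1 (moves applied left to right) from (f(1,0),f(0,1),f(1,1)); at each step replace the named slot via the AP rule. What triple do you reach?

start (4,3,4) = (f(1,0),f(0,1),f(1,1))
replace slot 2: 2·(4+4) − 3 = 13 → (4,13,4)
replace slot 3: 2·(4+13) − 4 = 30 → (4,13,30)
replace slot 1: 2·(13+30) − 4 = 82 → (82,13,30)

82,13,30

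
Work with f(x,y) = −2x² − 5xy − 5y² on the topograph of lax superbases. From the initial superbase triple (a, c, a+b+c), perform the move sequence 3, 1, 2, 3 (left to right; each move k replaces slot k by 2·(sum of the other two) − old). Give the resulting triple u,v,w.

start (-2,-5,-12) = (f(1,0),f(0,1),f(1,1))
replace slot 3: 2·((-2)+(-5)) − (-12) = -2 → (-2,-5,-2)
replace slot 1: 2·((-5)+(-2)) − (-2) = -12 → (-12,-5,-2)
replace slot 2: 2·((-12)+(-2)) − (-5) = -23 → (-12,-23,-2)
replace slot 3: 2·((-12)+(-23)) − (-2) = -68 → (-12,-23,-68)

-12,-23,-68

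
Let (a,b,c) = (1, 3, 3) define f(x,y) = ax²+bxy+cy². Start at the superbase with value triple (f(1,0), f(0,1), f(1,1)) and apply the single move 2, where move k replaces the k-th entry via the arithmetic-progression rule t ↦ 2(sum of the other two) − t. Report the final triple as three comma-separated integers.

start (1,3,7) = (f(1,0),f(0,1),f(1,1))
replace slot 2: 2·(1+7) − 3 = 13 → (1,13,7)

1,13,7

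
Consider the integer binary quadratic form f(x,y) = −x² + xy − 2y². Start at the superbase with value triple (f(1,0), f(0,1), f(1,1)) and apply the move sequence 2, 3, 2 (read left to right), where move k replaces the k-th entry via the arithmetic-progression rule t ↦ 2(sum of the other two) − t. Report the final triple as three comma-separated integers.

start (-1,-2,-2) = (f(1,0),f(0,1),f(1,1))
replace slot 2: 2·((-1)+(-2)) − (-2) = -4 → (-1,-4,-2)
replace slot 3: 2·((-1)+(-4)) − (-2) = -8 → (-1,-4,-8)
replace slot 2: 2·((-1)+(-8)) − (-4) = -14 → (-1,-14,-8)

-1,-14,-8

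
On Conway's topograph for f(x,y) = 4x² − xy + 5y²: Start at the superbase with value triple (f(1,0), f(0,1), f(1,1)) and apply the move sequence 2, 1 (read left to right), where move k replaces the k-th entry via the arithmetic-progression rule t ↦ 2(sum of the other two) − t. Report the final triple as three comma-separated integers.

start (4,5,8) = (f(1,0),f(0,1),f(1,1))
replace slot 2: 2·(4+8) − 5 = 19 → (4,19,8)
replace slot 1: 2·(19+8) − 4 = 50 → (50,19,8)

50,19,8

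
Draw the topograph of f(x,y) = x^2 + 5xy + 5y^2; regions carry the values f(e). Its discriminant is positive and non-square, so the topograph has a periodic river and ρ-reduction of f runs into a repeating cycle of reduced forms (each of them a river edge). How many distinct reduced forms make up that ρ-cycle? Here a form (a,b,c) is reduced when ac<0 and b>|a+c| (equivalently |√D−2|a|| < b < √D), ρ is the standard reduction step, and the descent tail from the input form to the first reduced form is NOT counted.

D = 5, ⌊√D⌋ = 2
descent: ρ → (5,5,1)
descent: ρ → (1,1,-1)  [lands on river]
river: ρ → (-1,1,1)
ρ-cycle length = 2 (tail of 2 descent steps not counted)

2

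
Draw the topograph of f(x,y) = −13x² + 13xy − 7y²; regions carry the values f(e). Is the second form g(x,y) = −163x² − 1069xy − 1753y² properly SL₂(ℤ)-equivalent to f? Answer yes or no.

D₁ = -195, D₂ = -195
f is negative-definite; reduce −f:
−f: translate: b→13 (≡-13 mod 26), so (13,-13,7)→(13,13,7)
−f: flip: (13,13,7)→(7,-13,13)
−f: translate: b→1 (≡-13 mod 14), so (7,-13,13)→(7,1,7)
−f: reduced (well bottom): (7,1,7) with a≤c, −a<b≤a
flip sign back: reduced form of f is (-7,-1,-7)
g is negative-definite; reduce −g:
−g: translate: b→91 (≡1069 mod 326), so (163,1069,1753)→(163,91,13)
−g: flip: (163,91,13)→(13,-91,163)
−g: translate: b→13 (≡-91 mod 26), so (13,-91,163)→(13,13,7)
−g: flip: (13,13,7)→(7,-13,13)
−g: translate: b→1 (≡-13 mod 14), so (7,-13,13)→(7,1,7)
−g: reduced (well bottom): (7,1,7) with a≤c, −a<b≤a
flip sign back: reduced form of g is (-7,-1,-7)
reduced forms (-7, -1, -7) vs (-7, -1, -7) ⇒ equivalent

yes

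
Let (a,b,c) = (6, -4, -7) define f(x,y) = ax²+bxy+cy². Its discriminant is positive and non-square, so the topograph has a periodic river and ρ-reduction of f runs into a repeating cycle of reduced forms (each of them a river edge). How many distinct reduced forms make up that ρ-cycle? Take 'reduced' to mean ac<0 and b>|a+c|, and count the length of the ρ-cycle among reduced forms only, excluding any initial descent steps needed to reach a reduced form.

D = 184, ⌊√D⌋ = 13
descent: ρ → (-7,4,6)  [lands on river]
river: ρ → (6,8,-5)
river: ρ → (-5,12,2)
river: ρ → (2,12,-5)
river: ρ → (-5,8,6)
river: ρ → (6,4,-7)
river: ρ → (-7,10,3)
river: ρ → (3,8,-10)
river: ρ → (-10,12,1)
river: ρ → (1,12,-10)
river: ρ → (-10,8,3)
river: ρ → (3,10,-7)
ρ-cycle length = 12 (tail of 1 descent step not counted)

12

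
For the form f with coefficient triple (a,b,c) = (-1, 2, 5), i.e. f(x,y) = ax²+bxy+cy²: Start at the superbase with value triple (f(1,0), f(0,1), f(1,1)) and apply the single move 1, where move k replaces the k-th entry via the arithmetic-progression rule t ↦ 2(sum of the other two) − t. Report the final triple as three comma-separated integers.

start (-1,5,6) = (f(1,0),f(0,1),f(1,1))
replace slot 1: 2·(5+6) − (-1) = 23 → (23,5,6)

23,5,6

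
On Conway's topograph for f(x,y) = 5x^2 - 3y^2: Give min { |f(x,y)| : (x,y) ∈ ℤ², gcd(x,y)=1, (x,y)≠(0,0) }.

descent: ρ → (-3,6,2)  [lands on river]
river: ρ → (2,6,-3)
closes: descent 1, river 2
min |a| on river = 2

2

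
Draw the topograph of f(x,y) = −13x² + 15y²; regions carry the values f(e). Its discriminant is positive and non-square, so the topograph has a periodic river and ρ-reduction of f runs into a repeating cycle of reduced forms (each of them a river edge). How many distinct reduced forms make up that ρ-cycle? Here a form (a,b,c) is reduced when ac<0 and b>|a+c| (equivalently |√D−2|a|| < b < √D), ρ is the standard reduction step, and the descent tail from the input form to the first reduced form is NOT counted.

D = 780, ⌊√D⌋ = 27
descent: ρ → (15,0,-13)
descent: ρ → (-13,26,2)  [lands on river]
river: ρ → (2,26,-13)
ρ-cycle length = 2 (tail of 2 descent steps not counted)

2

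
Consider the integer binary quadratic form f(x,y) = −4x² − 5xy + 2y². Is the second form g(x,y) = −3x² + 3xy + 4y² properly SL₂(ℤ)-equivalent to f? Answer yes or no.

D₁ = 57, D₂ = 57
river cycle of f (length 6): (2, 5, -4), (-4, 3, 3), (3, 3, -4), (-4, 5, 2), (2, 7, -1), (-1, 7, 2)
river cycle of g (length 6): (4, 5, -2), (-2, 7, 1), (1, 7, -2), (-2, 5, 4), (4, 3, -3), (-3, 3, 4)
cycles differ ⇒ inequivalent

no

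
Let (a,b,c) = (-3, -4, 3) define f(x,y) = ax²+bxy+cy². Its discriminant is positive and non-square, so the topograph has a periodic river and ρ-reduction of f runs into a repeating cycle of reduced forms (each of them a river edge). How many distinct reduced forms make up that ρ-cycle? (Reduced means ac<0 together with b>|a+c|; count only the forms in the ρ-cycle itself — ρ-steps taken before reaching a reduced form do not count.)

D = 52, ⌊√D⌋ = 7
descent: ρ → (3,4,-3)  [lands on river]
river: ρ → (-3,2,4)
river: ρ → (4,6,-1)
river: ρ → (-1,6,4)
river: ρ → (4,2,-3)
river: ρ → (-3,4,3)
river: ρ → (3,2,-4)
river: ρ → (-4,6,1)
river: ρ → (1,6,-4)
river: ρ → (-4,2,3)
ρ-cycle length = 10 (tail of 1 descent step not counted)

10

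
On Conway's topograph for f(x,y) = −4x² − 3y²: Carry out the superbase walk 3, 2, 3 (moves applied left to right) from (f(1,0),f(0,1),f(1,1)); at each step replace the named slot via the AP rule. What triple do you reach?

start (-4,-3,-7) = (f(1,0),f(0,1),f(1,1))
replace slot 3: 2·((-4)+(-3)) − (-7) = -7 → (-4,-3,-7)
replace slot 2: 2·((-4)+(-7)) − (-3) = -19 → (-4,-19,-7)
replace slot 3: 2·((-4)+(-19)) − (-7) = -39 → (-4,-19,-39)

-4,-19,-39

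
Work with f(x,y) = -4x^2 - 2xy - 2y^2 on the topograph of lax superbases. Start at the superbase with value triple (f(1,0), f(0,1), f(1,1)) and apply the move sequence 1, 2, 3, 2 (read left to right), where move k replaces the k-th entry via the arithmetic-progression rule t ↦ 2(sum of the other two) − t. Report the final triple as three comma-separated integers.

start (-4,-2,-8) = (f(1,0),f(0,1),f(1,1))
replace slot 1: 2·((-2)+(-8)) − (-4) = -16 → (-16,-2,-8)
replace slot 2: 2·((-16)+(-8)) − (-2) = -46 → (-16,-46,-8)
replace slot 3: 2·((-16)+(-46)) − (-8) = -116 → (-16,-46,-116)
replace slot 2: 2·((-16)+(-116)) − (-46) = -218 → (-16,-218,-116)

-16,-218,-116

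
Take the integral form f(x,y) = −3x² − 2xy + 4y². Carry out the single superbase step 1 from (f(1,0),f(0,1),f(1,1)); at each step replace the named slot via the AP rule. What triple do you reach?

start (-3,4,-1) = (f(1,0),f(0,1),f(1,1))
replace slot 1: 2·(4+(-1)) − (-3) = 9 → (9,4,-1)

9,4,-1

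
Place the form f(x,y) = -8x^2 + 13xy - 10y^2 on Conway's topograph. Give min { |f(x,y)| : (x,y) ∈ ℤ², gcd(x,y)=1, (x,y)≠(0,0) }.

translate: b→3 (≡-13 mod 16), so (8,-13,10)→(8,3,5)
flip: (8,3,5)→(5,-3,8)
reduced (well bottom): (5,-3,8) with a≤c, −a<b≤a
well minimum |f| = |-5| = 5 (negative-definite)

5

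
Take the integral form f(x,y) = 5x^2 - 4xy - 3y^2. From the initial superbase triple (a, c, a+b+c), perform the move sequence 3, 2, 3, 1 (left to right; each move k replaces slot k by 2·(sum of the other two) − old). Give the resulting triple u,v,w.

start (5,-3,-2) = (f(1,0),f(0,1),f(1,1))
replace slot 3: 2·(5+(-3)) − (-2) = 6 → (5,-3,6)
replace slot 2: 2·(5+6) − (-3) = 25 → (5,25,6)
replace slot 3: 2·(5+25) − 6 = 54 → (5,25,54)
replace slot 1: 2·(25+54) − 5 = 153 → (153,25,54)

153,25,54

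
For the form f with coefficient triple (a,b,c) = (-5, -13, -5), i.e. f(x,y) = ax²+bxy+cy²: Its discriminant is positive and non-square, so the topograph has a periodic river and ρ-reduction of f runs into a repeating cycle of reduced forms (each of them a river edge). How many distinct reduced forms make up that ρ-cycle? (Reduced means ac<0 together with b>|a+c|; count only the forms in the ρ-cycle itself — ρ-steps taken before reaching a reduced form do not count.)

D = 69, ⌊√D⌋ = 8
descent: ρ → (-5,3,3)  [lands on river]
river: ρ → (3,3,-5)
river: ρ → (-5,7,1)
river: ρ → (1,7,-5)
ρ-cycle length = 4 (tail of 1 descent step not counted)

4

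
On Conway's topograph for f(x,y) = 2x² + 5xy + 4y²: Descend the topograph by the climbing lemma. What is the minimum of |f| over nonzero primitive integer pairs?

translate: b→1 (≡5 mod 4), so (2,5,4)→(2,1,1)
flip: (2,1,1)→(1,-1,2)
translate: b→1 (≡-1 mod 2), so (1,-1,2)→(1,1,2)
reduced (well bottom): (1,1,2) with a≤c, −a<b≤a
well minimum = a = 1

1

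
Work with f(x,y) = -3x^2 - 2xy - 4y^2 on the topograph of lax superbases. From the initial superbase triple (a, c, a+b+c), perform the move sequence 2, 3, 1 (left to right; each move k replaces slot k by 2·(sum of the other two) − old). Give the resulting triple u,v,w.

start (-3,-4,-9) = (f(1,0),f(0,1),f(1,1))
replace slot 2: 2·((-3)+(-9)) − (-4) = -20 → (-3,-20,-9)
replace slot 3: 2·((-3)+(-20)) − (-9) = -37 → (-3,-20,-37)
replace slot 1: 2·((-20)+(-37)) − (-3) = -111 → (-111,-20,-37)

-111,-20,-37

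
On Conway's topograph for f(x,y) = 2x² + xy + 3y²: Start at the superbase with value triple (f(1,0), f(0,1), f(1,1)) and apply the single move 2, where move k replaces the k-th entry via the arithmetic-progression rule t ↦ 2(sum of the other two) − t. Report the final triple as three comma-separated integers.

start (2,3,6) = (f(1,0),f(0,1),f(1,1))
replace slot 2: 2·(2+6) − 3 = 13 → (2,13,6)

2,13,6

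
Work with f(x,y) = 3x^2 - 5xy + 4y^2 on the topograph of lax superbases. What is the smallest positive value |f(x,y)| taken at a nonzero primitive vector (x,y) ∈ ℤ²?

translate: b→1 (≡-5 mod 6), so (3,-5,4)→(3,1,2)
flip: (3,1,2)→(2,-1,3)
reduced (well bottom): (2,-1,3) with a≤c, −a<b≤a
well minimum = a = 2

2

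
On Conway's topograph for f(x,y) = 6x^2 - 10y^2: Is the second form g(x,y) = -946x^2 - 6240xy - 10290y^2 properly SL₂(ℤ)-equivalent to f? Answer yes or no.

D₁ = 240, D₂ = 240
river cycle of f (length 2): (6, 12, -4), (-4, 12, 6)
river cycle of g (length 2): (6, 12, -4), (-4, 12, 6)
cycles coincide ⇒ equivalent

yes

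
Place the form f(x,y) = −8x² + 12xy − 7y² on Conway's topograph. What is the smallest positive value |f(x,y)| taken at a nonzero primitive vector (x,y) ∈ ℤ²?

translate: b→4 (≡-12 mod 16), so (8,-12,7)→(8,4,3)
flip: (8,4,3)→(3,-4,8)
translate: b→2 (≡-4 mod 6), so (3,-4,8)→(3,2,7)
reduced (well bottom): (3,2,7) with a≤c, −a<b≤a
well minimum |f| = |-3| = 3 (negative-definite)

3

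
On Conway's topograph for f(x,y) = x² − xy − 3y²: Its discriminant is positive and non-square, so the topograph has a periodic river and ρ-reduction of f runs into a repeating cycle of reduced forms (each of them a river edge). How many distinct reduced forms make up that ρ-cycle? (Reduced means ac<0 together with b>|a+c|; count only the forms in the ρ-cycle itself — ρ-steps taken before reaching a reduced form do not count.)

D = 13, ⌊√D⌋ = 3
descent: ρ → (-3,1,1)
descent: ρ → (1,3,-1)  [lands on river]
river: ρ → (-1,3,1)
ρ-cycle length = 2 (tail of 2 descent steps not counted)

2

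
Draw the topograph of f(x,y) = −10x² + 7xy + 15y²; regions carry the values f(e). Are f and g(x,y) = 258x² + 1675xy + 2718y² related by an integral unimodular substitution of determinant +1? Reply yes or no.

D₁ = 649, D₂ = 649
river cycle of f (length 34): (15, 23, -2), (-2, 25, 3), (3, 23, -10), (-10, 17, 9), (9, 19, -8), (-8, 13, 15), (15, 17, -6), (-6, 19, 12), (12, 5, -13), (-13, 21, 4), … (24 more)
river cycle of g (length 34): (15, 23, -2), (-2, 25, 3), (3, 23, -10), (-10, 17, 9), (9, 19, -8), (-8, 13, 15), (15, 17, -6), (-6, 19, 12), (12, 5, -13), (-13, 21, 4), … (24 more)
cycles coincide ⇒ equivalent

yes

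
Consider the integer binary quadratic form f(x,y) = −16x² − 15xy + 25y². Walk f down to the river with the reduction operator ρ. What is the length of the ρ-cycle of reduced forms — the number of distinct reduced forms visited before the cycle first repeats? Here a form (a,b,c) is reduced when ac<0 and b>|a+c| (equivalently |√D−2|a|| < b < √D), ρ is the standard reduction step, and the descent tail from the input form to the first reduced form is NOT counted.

D = 1825, ⌊√D⌋ = 42
descent: ρ → (25,15,-16)  [lands on river]
river: ρ → (-16,17,24)
river: ρ → (24,31,-9)
river: ρ → (-9,41,4)
river: ρ → (4,39,-19)
river: ρ → (-19,37,6)
river: ρ → (6,35,-25)
river: ρ → (-25,15,16)
river: ρ → (16,17,-24)
river: ρ → (-24,31,9)
river: ρ → (9,41,-4)
river: ρ → (-4,39,19)
river: ρ → (19,37,-6)
river: ρ → (-6,35,25)
ρ-cycle length = 14 (tail of 1 descent step not counted)

14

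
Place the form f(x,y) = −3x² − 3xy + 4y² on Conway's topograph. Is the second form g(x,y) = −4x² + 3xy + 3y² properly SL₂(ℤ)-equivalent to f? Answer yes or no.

D₁ = 57, D₂ = 57
river cycle of f (length 6): (4, 3, -3), (-3, 3, 4), (4, 5, -2), (-2, 7, 1), (1, 7, -2), (-2, 5, 4)
river cycle of g (length 6): (3, 3, -4), (-4, 5, 2), (2, 7, -1), (-1, 7, 2), (2, 5, -4), (-4, 3, 3)
cycles differ ⇒ inequivalent

no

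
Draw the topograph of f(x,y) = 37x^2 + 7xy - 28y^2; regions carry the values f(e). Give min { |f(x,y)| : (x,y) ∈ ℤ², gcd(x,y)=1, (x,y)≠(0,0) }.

descent: ρ → (-28,49,16)  [lands on river]
river: ρ → (16,47,-31)
river: ρ → (-31,15,32)
river: ρ → (32,49,-14)
river: ρ → (-14,63,4)
river: ρ → (4,57,-59)
river: ρ → (-59,61,2)
river: ρ → (2,63,-28)
closes: descent 1, river 8
min |a| on river = 2

2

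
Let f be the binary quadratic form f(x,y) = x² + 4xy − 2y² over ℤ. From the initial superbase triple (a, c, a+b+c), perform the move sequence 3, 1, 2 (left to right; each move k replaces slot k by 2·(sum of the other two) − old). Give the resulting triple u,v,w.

start (1,-2,3) = (f(1,0),f(0,1),f(1,1))
replace slot 3: 2·(1+(-2)) − 3 = -5 → (1,-2,-5)
replace slot 1: 2·((-2)+(-5)) − 1 = -15 → (-15,-2,-5)
replace slot 2: 2·((-15)+(-5)) − (-2) = -38 → (-15,-38,-5)

-15,-38,-5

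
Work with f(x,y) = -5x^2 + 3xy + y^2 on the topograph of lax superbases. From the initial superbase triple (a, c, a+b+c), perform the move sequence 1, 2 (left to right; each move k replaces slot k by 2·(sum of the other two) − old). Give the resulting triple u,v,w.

start (-5,1,-1) = (f(1,0),f(0,1),f(1,1))
replace slot 1: 2·(1+(-1)) − (-5) = 5 → (5,1,-1)
replace slot 2: 2·(5+(-1)) − 1 = 7 → (5,7,-1)

5,7,-1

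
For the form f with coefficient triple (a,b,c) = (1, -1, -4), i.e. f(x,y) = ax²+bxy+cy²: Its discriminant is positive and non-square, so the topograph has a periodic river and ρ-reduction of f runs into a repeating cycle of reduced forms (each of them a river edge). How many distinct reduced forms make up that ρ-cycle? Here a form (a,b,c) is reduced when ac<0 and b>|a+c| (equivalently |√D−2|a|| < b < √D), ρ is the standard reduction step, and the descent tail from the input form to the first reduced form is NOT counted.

D = 17, ⌊√D⌋ = 4
descent: ρ → (-4,1,1)
descent: ρ → (1,3,-2)  [lands on river]
river: ρ → (-2,1,2)
river: ρ → (2,3,-1)
river: ρ → (-1,3,2)
river: ρ → (2,1,-2)
river: ρ → (-2,3,1)
ρ-cycle length = 6 (tail of 2 descent steps not counted)

6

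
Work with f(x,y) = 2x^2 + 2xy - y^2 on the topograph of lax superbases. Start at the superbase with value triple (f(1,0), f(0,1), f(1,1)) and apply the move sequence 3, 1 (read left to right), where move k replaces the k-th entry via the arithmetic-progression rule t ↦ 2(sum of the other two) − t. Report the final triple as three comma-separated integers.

start (2,-1,3) = (f(1,0),f(0,1),f(1,1))
replace slot 3: 2·(2+(-1)) − 3 = -1 → (2,-1,-1)
replace slot 1: 2·((-1)+(-1)) − 2 = -6 → (-6,-1,-1)

-6,-1,-1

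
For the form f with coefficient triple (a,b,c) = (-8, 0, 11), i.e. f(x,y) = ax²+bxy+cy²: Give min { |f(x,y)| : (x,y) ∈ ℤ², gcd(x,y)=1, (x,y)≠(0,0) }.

descent: ρ → (11,0,-8)
descent: ρ → (-8,16,3)  [lands on river]
river: ρ → (3,14,-13)
river: ρ → (-13,12,4)
river: ρ → (4,12,-13)
river: ρ → (-13,14,3)
river: ρ → (3,16,-8)
closes: descent 2, river 6
min |a| on river = 3

3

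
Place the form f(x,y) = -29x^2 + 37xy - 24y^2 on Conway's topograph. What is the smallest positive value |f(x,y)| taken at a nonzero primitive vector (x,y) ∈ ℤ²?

translate: b→21 (≡-37 mod 58), so (29,-37,24)→(29,21,16)
flip: (29,21,16)→(16,-21,29)
translate: b→11 (≡-21 mod 32), so (16,-21,29)→(16,11,24)
reduced (well bottom): (16,11,24) with a≤c, −a<b≤a
well minimum |f| = |-16| = 16 (negative-definite)

16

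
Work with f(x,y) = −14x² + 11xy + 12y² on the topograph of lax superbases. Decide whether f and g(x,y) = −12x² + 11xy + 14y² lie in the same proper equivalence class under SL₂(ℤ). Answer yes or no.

D₁ = 793, D₂ = 793
river cycle of f (length 12): (12, 13, -13), (-13, 13, 12), (12, 11, -14), (-14, 17, 9), (9, 19, -12), (-12, 5, 16), (16, 27, -1), (-1, 27, 16), (16, 5, -12), (-12, 19, 9), … (2 more)
river cycle of g (length 12): (14, 17, -9), (-9, 19, 12), (12, 5, -16), (-16, 27, 1), (1, 27, -16), (-16, 5, 12), (12, 19, -9), (-9, 17, 14), (14, 11, -12), (-12, 13, 13), … (2 more)
cycles differ ⇒ inequivalent

no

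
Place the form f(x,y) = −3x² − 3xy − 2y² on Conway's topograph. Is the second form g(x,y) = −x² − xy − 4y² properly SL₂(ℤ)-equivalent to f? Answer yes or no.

D₁ = -15, D₂ = -15
f is negative-definite; reduce −f:
−f: flip: (3,3,2)→(2,-3,3)
−f: translate: b→1 (≡-3 mod 4), so (2,-3,3)→(2,1,2)
−f: reduced (well bottom): (2,1,2) with a≤c, −a<b≤a
flip sign back: reduced form of f is (-2,-1,-2)
g is negative-definite; reduce −g:
−g: reduced (well bottom): (1,1,4) with a≤c, −a<b≤a
flip sign back: reduced form of g is (-1,-1,-4)
reduced forms (-2, -1, -2) vs (-1, -1, -4) ⇒ inequivalent

no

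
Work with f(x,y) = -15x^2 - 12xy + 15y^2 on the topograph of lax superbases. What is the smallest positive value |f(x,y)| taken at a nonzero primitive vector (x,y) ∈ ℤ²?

descent: ρ → (15,12,-15)  [lands on river]
river: ρ → (-15,18,12)
river: ρ → (12,30,-3)
river: ρ → (-3,30,12)
river: ρ → (12,18,-15)
river: ρ → (-15,12,15)
river: ρ → (15,18,-12)
river: ρ → (-12,30,3)
river: ρ → (3,30,-12)
river: ρ → (-12,18,15)
closes: descent 1, river 10
min |a| on river = 3

3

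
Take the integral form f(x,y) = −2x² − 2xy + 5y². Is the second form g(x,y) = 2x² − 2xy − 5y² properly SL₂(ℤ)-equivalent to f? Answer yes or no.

D₁ = 44, D₂ = 44
river cycle of f (length 2): (-2, 6, 1), (1, 6, -2)
river cycle of g (length 2): (2, 6, -1), (-1, 6, 2)
cycles differ ⇒ inequivalent

no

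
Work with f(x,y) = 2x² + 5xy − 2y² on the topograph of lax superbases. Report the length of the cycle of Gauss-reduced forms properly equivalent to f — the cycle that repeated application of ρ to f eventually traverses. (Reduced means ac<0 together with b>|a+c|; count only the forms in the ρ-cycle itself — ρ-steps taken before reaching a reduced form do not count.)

D = 41, ⌊√D⌋ = 6
river: ρ → (-2,3,4)
river: ρ → (4,5,-1)
river: ρ → (-1,5,4)
river: ρ → (4,3,-2)
river: ρ → (-2,5,2)
river: ρ → (2,3,-4)
river: ρ → (-4,5,1)
river: ρ → (1,5,-4)
river: ρ → (-4,3,2)
river: ρ → (2,5,-2)
ρ-cycle length = 10 (tail of 0 descent steps not counted)

10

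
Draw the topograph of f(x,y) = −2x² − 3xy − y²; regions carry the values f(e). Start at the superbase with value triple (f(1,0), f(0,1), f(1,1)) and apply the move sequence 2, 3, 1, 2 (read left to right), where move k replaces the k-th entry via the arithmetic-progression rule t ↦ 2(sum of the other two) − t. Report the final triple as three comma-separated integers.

start (-2,-1,-6) = (f(1,0),f(0,1),f(1,1))
replace slot 2: 2·((-2)+(-6)) − (-1) = -15 → (-2,-15,-6)
replace slot 3: 2·((-2)+(-15)) − (-6) = -28 → (-2,-15,-28)
replace slot 1: 2·((-15)+(-28)) − (-2) = -84 → (-84,-15,-28)
replace slot 2: 2·((-84)+(-28)) − (-15) = -209 → (-84,-209,-28)

-84,-209,-28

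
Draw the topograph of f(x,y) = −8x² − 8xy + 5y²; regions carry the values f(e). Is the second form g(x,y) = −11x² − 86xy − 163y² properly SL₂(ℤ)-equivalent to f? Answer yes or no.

D₁ = 224, D₂ = 224
river cycle of f (length 4): (5, 8, -8), (-8, 8, 5), (5, 12, -4), (-4, 12, 5)
river cycle of g (length 4): (5, 8, -8), (-8, 8, 5), (5, 12, -4), (-4, 12, 5)
cycles coincide ⇒ equivalent

yes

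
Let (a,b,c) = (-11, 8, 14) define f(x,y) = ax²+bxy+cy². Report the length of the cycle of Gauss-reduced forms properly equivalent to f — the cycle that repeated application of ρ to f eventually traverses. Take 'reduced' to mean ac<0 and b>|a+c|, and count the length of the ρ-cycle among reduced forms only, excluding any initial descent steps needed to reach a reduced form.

D = 680, ⌊√D⌋ = 26
river: ρ → (14,20,-5)
river: ρ → (-5,20,14)
river: ρ → (14,8,-11)
river: ρ → (-11,14,11)
river: ρ → (11,8,-14)
river: ρ → (-14,20,5)
river: ρ → (5,20,-14)
river: ρ → (-14,8,11)
river: ρ → (11,14,-11)
river: ρ → (-11,8,14)
ρ-cycle length = 10 (tail of 0 descent steps not counted)

10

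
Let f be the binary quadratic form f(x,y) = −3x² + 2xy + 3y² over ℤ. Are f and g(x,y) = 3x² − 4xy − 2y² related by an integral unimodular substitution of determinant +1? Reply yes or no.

D₁ = 40, D₂ = 40
river cycle of f (length 6): (3, 4, -2), (-2, 4, 3), (3, 2, -3), (-3, 4, 2), (2, 4, -3), (-3, 2, 3)
river cycle of g (length 6): (-2, 4, 3), (3, 2, -3), (-3, 4, 2), (2, 4, -3), (-3, 2, 3), (3, 4, -2)
cycles coincide ⇒ equivalent

yes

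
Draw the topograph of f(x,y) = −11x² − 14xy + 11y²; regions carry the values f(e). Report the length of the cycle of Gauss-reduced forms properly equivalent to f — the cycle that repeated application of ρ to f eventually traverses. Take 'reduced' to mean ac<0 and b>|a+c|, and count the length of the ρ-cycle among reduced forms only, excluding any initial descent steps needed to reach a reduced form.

D = 680, ⌊√D⌋ = 26
descent: ρ → (11,14,-11)  [lands on river]
river: ρ → (-11,8,14)
river: ρ → (14,20,-5)
river: ρ → (-5,20,14)
river: ρ → (14,8,-11)
river: ρ → (-11,14,11)
river: ρ → (11,8,-14)
river: ρ → (-14,20,5)
river: ρ → (5,20,-14)
river: ρ → (-14,8,11)
ρ-cycle length = 10 (tail of 1 descent step not counted)

10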